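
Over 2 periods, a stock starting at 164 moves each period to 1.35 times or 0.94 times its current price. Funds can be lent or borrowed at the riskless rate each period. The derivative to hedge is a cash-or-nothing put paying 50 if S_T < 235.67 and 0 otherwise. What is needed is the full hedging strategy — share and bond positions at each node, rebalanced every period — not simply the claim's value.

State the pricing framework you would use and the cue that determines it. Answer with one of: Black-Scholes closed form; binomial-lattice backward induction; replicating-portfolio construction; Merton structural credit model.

Key observation: what is demanded is not a single number but the (Δ, B) position at each node of the 1.35/0.94 tree starting at 164; constructing those positions is the replicating-portfolio method.

framework: replicating-portfolio construction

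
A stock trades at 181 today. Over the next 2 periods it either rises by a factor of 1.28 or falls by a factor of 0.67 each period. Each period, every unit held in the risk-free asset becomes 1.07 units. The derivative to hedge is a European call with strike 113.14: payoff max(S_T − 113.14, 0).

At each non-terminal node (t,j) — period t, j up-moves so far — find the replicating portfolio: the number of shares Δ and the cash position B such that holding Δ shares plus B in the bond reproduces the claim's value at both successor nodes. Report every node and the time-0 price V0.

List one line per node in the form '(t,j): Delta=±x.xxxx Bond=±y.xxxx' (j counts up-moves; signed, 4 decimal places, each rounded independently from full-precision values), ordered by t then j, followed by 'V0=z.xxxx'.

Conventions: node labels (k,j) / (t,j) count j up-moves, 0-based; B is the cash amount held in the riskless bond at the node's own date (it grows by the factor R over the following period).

(0,0): Delta=0.9071 Bond=-78.7001
(1,0): Delta=0.5689 Bond=-43.2011
(1,1): Delta=1.0000 Bond=-105.7383
V0=85.4802

Since d<R<u, set p* = (R−d)/(u−d) = 0.6557; price each node as the discounted p*-expectation of its children.
Payoffs at expiry: V(2,0)=0.0000, V(2,1)=42.0856, V(2,2)=183.4104
Node (1,0) S=121.2700: V=(p*·42.0856+(1−p*)·0.0000)/1.07=25.7917; Δ=(42.0856−0.0000)/(155.2256−81.2509)=0.5689; B=V−Δ·S=-43.2011
Node (1,1) S=231.6800: V=(p*·183.4104+(1−p*)·42.0856)/1.07=125.9417; Δ=(183.4104−42.0856)/(296.5504−155.2256)=1.0000; B=V−Δ·S=-105.7383
Node (0,0) S=181.0000: V=(p*·125.9417+(1−p*)·25.7917)/1.07=85.4802; Δ=(125.9417−25.7917)/(231.6800−121.2700)=0.9071; B=V−Δ·S=-78.7001
As a check, the time-0 holding Δ(0,0)·S0 + B(0,0) comes to 85.4802 — exactly V0.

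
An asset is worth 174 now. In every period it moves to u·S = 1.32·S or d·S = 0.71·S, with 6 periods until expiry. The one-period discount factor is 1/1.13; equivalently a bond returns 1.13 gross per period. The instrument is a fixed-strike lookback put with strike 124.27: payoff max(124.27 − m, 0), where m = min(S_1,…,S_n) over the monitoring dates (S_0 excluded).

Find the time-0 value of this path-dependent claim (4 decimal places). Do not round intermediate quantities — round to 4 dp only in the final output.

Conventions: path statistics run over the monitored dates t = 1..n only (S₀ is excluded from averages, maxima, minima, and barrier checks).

price = 4.6158

No-arbitrage gives p* = (R−d)/(u−d) = 0.6885: enumerate every path, weight its payoff by its p*-probability, and discount by R^6.
Enumerate all 2^6 = 64 price paths (U = up ×1.32, D = down ×0.71); each path with k up-moves has probability p*^k·(1−p*)^(6−k).
DDDDDD: m=22.2894, payoff=101.9806, prob=0.000913
UDDDDD: m=41.4395, payoff=82.8305, prob=0.002019
DUDDDD: m=41.4395, payoff=82.8305, prob=0.002019
UUDDDD: m=77.0425, payoff=47.2275, prob=0.004462
DDUDDD: m=41.4395, payoff=82.8305, prob=0.002019
UDUDDD: m=77.0425, payoff=47.2275, prob=0.004462
DUUDDD: m=77.0425, payoff=47.2275, prob=0.004462
UUUDDD: m=143.2340, payoff=0.0000, prob=0.009863
DDDUDD: m=41.4395, payoff=82.8305, prob=0.002019
UDDUDD: m=77.0425, payoff=47.2275, prob=0.004462
DUDUDD: m=77.0425, payoff=47.2275, prob=0.004462
UUDUDD: m=143.2340, payoff=0.0000, prob=0.009863
DDUUDD: m=77.0425, payoff=47.2275, prob=0.004462
UDUUDD: m=143.2340, payoff=0.0000, prob=0.009863
DUUUDD: m=123.5400, payoff=0.7300, prob=0.009863
UUUUDD: m=229.6800, payoff=0.0000, prob=0.021803
DDDDUD: m=41.4395, payoff=82.8305, prob=0.002019
UDDDUD: m=77.0425, payoff=47.2275, prob=0.004462
DUDDUD: m=77.0425, payoff=47.2275, prob=0.004462
UUDDUD: m=143.2340, payoff=0.0000, prob=0.009863
DDUDUD: m=77.0425, payoff=47.2275, prob=0.004462
UDUDUD: m=143.2340, payoff=0.0000, prob=0.009863
DUUDUD: m=123.5400, payoff=0.7300, prob=0.009863
UUUDUD: m=229.6800, payoff=0.0000, prob=0.021803
DDDUUD: m=62.2765, payoff=61.9935, prob=0.004462
UDDUUD: m=115.7817, payoff=8.4883, prob=0.009863
DUDUUD: m=115.7817, payoff=8.4883, prob=0.009863
UUDUUD: m=215.2561, payoff=0.0000, prob=0.021803
DDUUUD: m=87.7134, payoff=36.5566, prob=0.009863
UDUUUD: m=163.0728, payoff=0.0000, prob=0.021803
DUUUUD: m=123.5400, payoff=0.7300, prob=0.021803
UUUUUD: m=229.6800, payoff=0.0000, prob=0.048197
DDDDDU: m=31.3936, payoff=92.8764, prob=0.002019
UDDDDU: m=58.3655, payoff=65.9045, prob=0.004462
DUDDDU: m=58.3655, payoff=65.9045, prob=0.004462
UUDDDU: m=108.5106, payoff=15.7594, prob=0.009863
DDUDDU: m=58.3655, payoff=65.9045, prob=0.004462
UDUDDU: m=108.5106, payoff=15.7594, prob=0.009863
DUUDDU: m=108.5106, payoff=15.7594, prob=0.009863
UUUDDU: m=201.7380, payoff=0.0000, prob=0.021803
DDDUDU: m=58.3655, payoff=65.9045, prob=0.004462
UDDUDU: m=108.5106, payoff=15.7594, prob=0.009863
DUDUDU: m=108.5106, payoff=15.7594, prob=0.009863
UUDUDU: m=201.7380, payoff=0.0000, prob=0.021803
DDUUDU: m=87.7134, payoff=36.5566, prob=0.009863
UDUUDU: m=163.0728, payoff=0.0000, prob=0.021803
DUUUDU: m=123.5400, payoff=0.7300, prob=0.021803
UUUUDU: m=229.6800, payoff=0.0000, prob=0.048197
DDDDUU: m=44.2163, payoff=80.0537, prob=0.004462
UDDDUU: m=82.2050, payoff=42.0650, prob=0.009863
DUDDUU: m=82.2050, payoff=42.0650, prob=0.009863
UUDDUU: m=152.8318, payoff=0.0000, prob=0.021803
DDUDUU: m=82.2050, payoff=42.0650, prob=0.009863
UDUDUU: m=152.8318, payoff=0.0000, prob=0.021803
DUUDUU: m=123.5400, payoff=0.7300, prob=0.021803
UUUDUU: m=229.6800, payoff=0.0000, prob=0.048197
DDDUUU: m=62.2765, payoff=61.9935, prob=0.009863
UDDUUU: m=115.7817, payoff=8.4883, prob=0.021803
DUDUUU: m=115.7817, payoff=8.4883, prob=0.021803
UUDUUU: m=215.2561, payoff=0.0000, prob=0.048197
DDUUUU: m=87.7134, payoff=36.5566, prob=0.021803
UDUUUU: m=163.0728, payoff=0.0000, prob=0.048197
DUUUUU: m=123.5400, payoff=0.7300, prob=0.048197
UUUUUU: m=229.6800, payoff=0.0000, prob=0.106541
Price = Σ prob·payoff / R^6 = 9.609804 / 2.081952 = 4.6158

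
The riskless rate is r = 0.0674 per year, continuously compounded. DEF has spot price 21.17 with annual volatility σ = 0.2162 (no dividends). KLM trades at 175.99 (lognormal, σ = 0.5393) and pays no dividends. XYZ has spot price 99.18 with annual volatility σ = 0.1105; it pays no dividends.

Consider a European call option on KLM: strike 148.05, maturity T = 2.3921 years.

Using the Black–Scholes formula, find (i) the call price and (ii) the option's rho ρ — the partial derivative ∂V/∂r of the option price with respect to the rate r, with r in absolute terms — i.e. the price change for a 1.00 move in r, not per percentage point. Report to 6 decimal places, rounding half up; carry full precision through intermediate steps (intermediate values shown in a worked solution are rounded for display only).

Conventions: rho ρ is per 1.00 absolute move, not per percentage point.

price = 77.423561
ρ = 148.724826

σ√T = 0.5393·√2.3921 = 0.834104
d₁ = (ln(S/K) + (r+σ²/2)T) / (σ√T) = (ln(175.99/148.05) + (0.0674+0.5393²/2)·2.3921) / 0.834104 = (0.172877 + 0.509092) / 0.834104 = 0.817607
d₂ = d₁ − σ√T = 0.817607 − 0.834104 = -0.016497
e^{−rT} = 0.851098
N(d₁) = 0.793209,  N(d₂) = 0.493419
Call price V = S·N(d₁) − K·e^{−rT}·N(d₂) = 139.596892 − 62.173331 = 77.423561
ρ = K·T·e^{−rT}·N(d₂) = 148.724826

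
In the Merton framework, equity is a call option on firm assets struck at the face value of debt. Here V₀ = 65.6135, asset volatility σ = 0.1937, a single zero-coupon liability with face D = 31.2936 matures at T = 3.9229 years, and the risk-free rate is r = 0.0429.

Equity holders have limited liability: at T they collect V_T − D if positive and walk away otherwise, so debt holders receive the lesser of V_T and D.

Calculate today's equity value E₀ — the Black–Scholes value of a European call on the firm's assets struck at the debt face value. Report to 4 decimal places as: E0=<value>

E0=39.2141

Work the structural quantities from V₀ = 65.6135 against face 31.2936:
d₁ = [ln(V₀/D) + (r + σ²/2)T] / (σ√T)
   = [ln(65.6135/31.2936) + (0.0429 + 0.5·0.1937²)·3.9229] / (0.1937·√3.9229)
   = [0.740368 + 0.241885] / 0.383648 = 2.560296
d₂ = d₁ − σ√T = 2.560296 − 0.383648 = 2.176648
N(d₁) = 0.994771,  N(d₂) = 0.985247,  e^(−rT) = 0.845107
E₀ = V₀·N(d₁) − D·e^(−rT)·N(d₂)
   = 65.6135·0.994771 − 31.2936·0.845107·0.985247 = 39.214142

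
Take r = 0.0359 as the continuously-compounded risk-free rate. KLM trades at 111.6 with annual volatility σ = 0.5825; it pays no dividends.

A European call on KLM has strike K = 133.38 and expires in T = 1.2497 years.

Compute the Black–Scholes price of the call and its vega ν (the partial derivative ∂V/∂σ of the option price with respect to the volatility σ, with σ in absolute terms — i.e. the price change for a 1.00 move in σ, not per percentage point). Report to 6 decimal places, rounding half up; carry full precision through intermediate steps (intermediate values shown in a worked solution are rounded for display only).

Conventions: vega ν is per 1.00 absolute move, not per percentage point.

σ√T = 0.5825·√1.2497 = 0.651177
d₁ = (ln(S/K) + (r+σ²/2)T) / (σ√T) = (ln(111.6/133.38) + (0.0359+0.5825²/2)·1.2497) / 0.651177 = (-0.178281 + 0.256880) / 0.651177 = 0.120702
d₂ = d₁ − σ√T = 0.120702 − 0.651177 = -0.530474
e^{−rT} = 0.956127
N(d₁) = 0.548037,  N(d₂) = 0.297892
Call price V = S·N(d₁) − K·e^{−rT}·N(d₂) = 61.160888 − 37.989595 = 23.171293
φ(d₁) = (1/√(2π))·e^{−d₁²/2} = 0.396047
ν = S·φ(d₁)·√T = 49.409847

price = 23.171293
ν = 49.409847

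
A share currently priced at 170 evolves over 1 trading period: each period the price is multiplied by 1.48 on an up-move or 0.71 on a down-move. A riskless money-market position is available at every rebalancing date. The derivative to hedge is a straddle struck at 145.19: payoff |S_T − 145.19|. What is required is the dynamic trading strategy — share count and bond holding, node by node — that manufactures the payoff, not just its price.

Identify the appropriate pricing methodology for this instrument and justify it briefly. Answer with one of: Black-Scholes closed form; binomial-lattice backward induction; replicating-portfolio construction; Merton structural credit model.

framework: replicating-portfolio construction

Key observation: the deliverable is the dynamic trading strategy on the 1-step tree (spot 170, moves 1.48 and 0.71), so the valuation must go through the node-by-node replicating-portfolio solve.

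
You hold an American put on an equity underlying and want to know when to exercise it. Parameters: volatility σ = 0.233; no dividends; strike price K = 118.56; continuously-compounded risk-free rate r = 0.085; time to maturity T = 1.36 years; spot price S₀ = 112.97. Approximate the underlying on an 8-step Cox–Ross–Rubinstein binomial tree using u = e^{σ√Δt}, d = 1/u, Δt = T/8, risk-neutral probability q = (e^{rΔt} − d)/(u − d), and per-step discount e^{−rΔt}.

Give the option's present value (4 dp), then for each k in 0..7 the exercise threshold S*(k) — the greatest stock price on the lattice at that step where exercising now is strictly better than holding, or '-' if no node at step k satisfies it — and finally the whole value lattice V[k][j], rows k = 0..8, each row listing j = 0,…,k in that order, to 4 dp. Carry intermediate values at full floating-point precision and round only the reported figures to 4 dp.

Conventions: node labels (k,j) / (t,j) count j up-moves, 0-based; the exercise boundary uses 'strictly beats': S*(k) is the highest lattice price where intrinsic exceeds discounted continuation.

Δt=0.17000  u=1.10083  d=0.90840  q=0.55164  discount=0.98565
step 8 (expiry): payoffs max(K−S,0) = 66.1774 55.0808 41.6336 25.3378 5.5900 0.0000 0.0000 0.0000 0.0000
step 7: (k=7,j=0): S=57.6646, K−S=60.8954, hold=59.1945 ⇒ V=60.8954 exercise | (k=7,j=1): S=69.8801, K−S=48.6799, hold=46.9791 ⇒ V=48.6799 exercise | (k=7,j=2): S=84.6832, K−S=33.8768, hold=32.1759 ⇒ V=33.8768 exercise | (k=7,j=3): S=102.6222, K−S=15.9378, hold=14.2370 ⇒ V=15.9378 exercise | (k=7,j=4): S=124.3613, K−S=0.0000, hold=2.4704 ⇒ V=2.4704 continue | (k=7,j=5): S=150.7055, K−S=0.0000, hold=0.0000 ⇒ V=0.0000 continue | (k=7,j=6): S=182.6303, K−S=0.0000, hold=0.0000 ⇒ V=0.0000 continue | (k=7,j=7): S=221.3181, K−S=0.0000, hold=0.0000 ⇒ V=0.0000 continue  boundary S*=102.6222
step 6: (k=6,j=0): S=63.4792, K−S=55.0808, hold=53.3799 ⇒ V=55.0808 exercise | (k=6,j=1): S=76.9264, K−S=41.6336, hold=39.9327 ⇒ V=41.6336 exercise | (k=6,j=2): S=93.2222, K−S=25.3378, hold=23.6370 ⇒ V=25.3378 exercise | (k=6,j=3): S=112.9700, K−S=5.5900, hold=8.3866 ⇒ V=8.3866 continue | (k=6,j=4): S=136.9011, K−S=0.0000, hold=1.0917 ⇒ V=1.0917 continue | (k=6,j=5): S=165.9017, K−S=0.0000, hold=0.0000 ⇒ V=0.0000 continue | (k=6,j=6): S=201.0457, K−S=0.0000, hold=0.0000 ⇒ V=0.0000 continue  boundary S*=93.2222
step 5: (k=5,j=0): S=69.8801, K−S=48.6799, hold=46.9791 ⇒ V=48.6799 exercise | (k=5,j=1): S=84.6832, K−S=33.8768, hold=32.1759 ⇒ V=33.8768 exercise | (k=5,j=2): S=102.6222, K−S=15.9378, hold=15.7575 ⇒ V=15.9378 exercise | (k=5,j=3): S=124.3613, K−S=0.0000, hold=4.2999 ⇒ V=4.2999 continue | (k=5,j=4): S=150.7055, K−S=0.0000, hold=0.4825 ⇒ V=0.4825 continue | (k=5,j=5): S=182.6303, K−S=0.0000, hold=0.0000 ⇒ V=0.0000 continue  boundary S*=102.6222
step 4: (k=4,j=0): S=76.9264, K−S=41.6336, hold=39.9327 ⇒ V=41.6336 exercise | (k=4,j=1): S=93.2222, K−S=25.3378, hold=23.6370 ⇒ V=25.3378 exercise | (k=4,j=2): S=112.9700, K−S=5.5900, hold=9.3814 ⇒ V=9.3814 continue | (k=4,j=3): S=136.9011, K−S=0.0000, hold=2.1626 ⇒ V=2.1626 continue | (k=4,j=4): S=165.9017, K−S=0.0000, hold=0.2132 ⇒ V=0.2132 continue  boundary S*=93.2222
step 3: (k=3,j=0): S=84.6832, K−S=33.8768, hold=32.1759 ⇒ V=33.8768 exercise | (k=3,j=1): S=102.6222, K−S=15.9378, hold=16.2984 ⇒ V=16.2984 continue | (k=3,j=2): S=124.3613, K−S=0.0000, hold=5.3218 ⇒ V=5.3218 continue | (k=3,j=3): S=150.7055, K−S=0.0000, hold=1.0716 ⇒ V=1.0716 continue  boundary S*=84.6832
step 2: (k=2,j=0): S=93.2222, K−S=25.3378, hold=23.8330 ⇒ V=25.3378 exercise | (k=2,j=1): S=112.9700, K−S=5.5900, hold=10.0963 ⇒ V=10.0963 continue | (k=2,j=2): S=136.9011, K−S=0.0000, hold=2.9345 ⇒ V=2.9345 continue  boundary S*=93.2222
step 1: (k=1,j=0): S=102.6222, K−S=15.9378, hold=16.6872 ⇒ V=16.6872 continue | (k=1,j=1): S=124.3613, K−S=0.0000, hold=6.0574 ⇒ V=6.0574 continue  boundary S*=-
step 0: (k=0,j=0): S=112.9700, K−S=5.5900, hold=10.6681 ⇒ V=10.6681 continue  boundary S*=-

price = 10.6681
boundary = - - 93.2222 84.6832 93.2222 102.6222 93.2222 102.6222
tree:
10.6681
16.6872 6.0574
25.3378 10.0963 2.9345
33.8768 16.2984 5.3218 1.0716
41.6336 25.3378 9.3814 2.1626 0.2132
48.6799 33.8768 15.9378 4.2999 0.4825 0.0000
55.0808 41.6336 25.3378 8.3866 1.0917 0.0000 0.0000
60.8954 48.6799 33.8768 15.9378 2.4704 0.0000 0.0000 0.0000
66.1774 55.0808 41.6336 25.3378 5.5900 0.0000 0.0000 0.0000 0.0000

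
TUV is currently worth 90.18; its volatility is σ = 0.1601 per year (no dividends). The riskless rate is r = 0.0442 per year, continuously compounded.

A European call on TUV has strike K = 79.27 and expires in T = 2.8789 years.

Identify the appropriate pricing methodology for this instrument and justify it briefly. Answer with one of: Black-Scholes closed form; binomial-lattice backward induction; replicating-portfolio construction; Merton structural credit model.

framework: Black-Scholes closed form

Key observation: a European claim on TUV (strike 79.27) — a lognormal (GBM) underlying with constant rate and volatility — has an exact closed-form value; no lattice or capital structure is involved.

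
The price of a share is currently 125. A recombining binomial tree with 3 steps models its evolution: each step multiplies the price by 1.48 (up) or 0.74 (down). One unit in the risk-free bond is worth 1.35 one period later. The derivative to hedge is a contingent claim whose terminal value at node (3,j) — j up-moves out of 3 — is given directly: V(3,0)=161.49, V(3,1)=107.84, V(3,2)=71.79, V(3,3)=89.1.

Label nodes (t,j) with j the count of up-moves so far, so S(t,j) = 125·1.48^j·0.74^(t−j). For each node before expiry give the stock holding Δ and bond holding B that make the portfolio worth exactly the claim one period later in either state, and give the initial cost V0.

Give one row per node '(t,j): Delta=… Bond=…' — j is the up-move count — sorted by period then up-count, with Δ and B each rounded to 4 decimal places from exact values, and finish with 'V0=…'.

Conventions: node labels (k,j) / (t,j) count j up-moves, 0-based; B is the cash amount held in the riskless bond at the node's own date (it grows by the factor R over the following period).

No-arbitrage ⇒ martingale measure with p* = (R−d)/(u−d) = 0.8243.
Terminal payoffs: V(3,0)=161.4900, V(3,1)=107.8400, V(3,2)=71.7900, V(3,3)=89.1000
(2,0): S=68.4500. Δ = (V_up−V_dn)/(S_up−S_dn) = (107.8400−161.4900)/(101.3060−50.6530) = -1.0592. V = [p*·107.8400 + (1−p*)·161.4900]/1.35 = 86.8630. B = V − Δ·S = 159.3630.
(2,1): S=136.9000. Δ = (V_up−V_dn)/(S_up−S_dn) = (71.7900−107.8400)/(202.6120−101.3060) = -0.3559. V = [p*·71.7900 + (1−p*)·107.8400]/1.35 = 57.8690. B = V − Δ·S = 106.5852.
(2,2): S=273.8000. Δ = (V_up−V_dn)/(S_up−S_dn) = (89.1000−71.7900)/(405.2240−202.6120) = 0.0854. V = [p*·89.1000 + (1−p*)·71.7900]/1.35 = 63.7474. B = V − Δ·S = 40.3556.
(1,0): S=92.5000. Δ = (V_up−V_dn)/(S_up−S_dn) = (57.8690−86.8630)/(136.9000−68.4500) = -0.4236. V = [p*·57.8690 + (1−p*)·86.8630]/1.35 = 46.6389. B = V − Δ·S = 85.8200.
(1,1): S=185.0000. Δ = (V_up−V_dn)/(S_up−S_dn) = (63.7474−57.8690)/(273.8000−136.9000) = 0.0429. V = [p*·63.7474 + (1−p*)·57.8690]/1.35 = 46.4554. B = V − Δ·S = 38.5115.
(0,0): S=125.0000. Δ = (V_up−V_dn)/(S_up−S_dn) = (46.4554−46.6389)/(185.0000−92.5000) = -0.0020. V = [p*·46.4554 + (1−p*)·46.6389]/1.35 = 34.4353. B = V − Δ·S = 34.6833.
Check: Δ(0,0)·S0 + B(0,0) = 34.4353 = V0.

(0,0): Delta=-0.0020 Bond=34.6833
(1,0): Delta=-0.4236 Bond=85.8200
(1,1): Delta=0.0429 Bond=38.5115
(2,0): Delta=-1.0592 Bond=159.3630
(2,1): Delta=-0.3559 Bond=106.5852
(2,2): Delta=0.0854 Bond=40.3556
V0=34.4353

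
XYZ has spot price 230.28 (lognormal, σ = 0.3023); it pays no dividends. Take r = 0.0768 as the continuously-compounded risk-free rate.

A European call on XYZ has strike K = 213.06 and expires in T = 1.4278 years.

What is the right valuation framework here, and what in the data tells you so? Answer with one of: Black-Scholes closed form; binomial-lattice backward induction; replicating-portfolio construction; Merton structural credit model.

Key observation: a European-exercise option on XYZ struck at 213.06 — a GBM underlying with constant parameters — admits an analytic price: the data contain no early exercise, no discrete tree, no debt structure.

framework: Black-Scholes closed form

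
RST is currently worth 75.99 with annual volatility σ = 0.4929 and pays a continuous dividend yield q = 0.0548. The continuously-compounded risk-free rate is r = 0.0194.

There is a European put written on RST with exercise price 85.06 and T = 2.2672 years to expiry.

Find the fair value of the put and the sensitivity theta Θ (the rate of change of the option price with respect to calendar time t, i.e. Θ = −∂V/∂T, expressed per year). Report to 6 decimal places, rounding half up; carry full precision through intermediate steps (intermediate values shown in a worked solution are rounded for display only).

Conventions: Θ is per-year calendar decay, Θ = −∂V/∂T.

σ√T = 0.4929·√2.2672 = 0.742171
d₁ = (ln(S/K) + (r−q+σ²/2)T) / (σ√T) = (ln(75.99/85.06) + (0.0194−0.0548+0.4929²/2)·2.2672) / 0.742171 = (-0.112755 + 0.195150) / 0.742171 = 0.111018
d₂ = d₁ − σ√T = 0.111018 − 0.742171 = -0.631152
e^{−rT} = 0.956970
e^{−qT} = 0.883166
N(−d₁) = 0.455801,  N(−d₂) = 0.736029
Put price V = K·e^{−rT}·N(−d₂) − S·e^{−qT}·N(−d₁) = 59.912677 − 30.589597 = 29.323080
φ(d₁) = (1/√(2π))·e^{−d₁²/2} = 0.396491
Θ = −S·e^{−qT}·φ(d₁)·σ/(2√T) − q·S·e^{−qT}·N(−d₁) + r·K·e^{−rT}·N(−d₂) = −4.355281 − 1.676310 + 1.162306 = -4.869285

price = 29.323080
Θ = -4.869285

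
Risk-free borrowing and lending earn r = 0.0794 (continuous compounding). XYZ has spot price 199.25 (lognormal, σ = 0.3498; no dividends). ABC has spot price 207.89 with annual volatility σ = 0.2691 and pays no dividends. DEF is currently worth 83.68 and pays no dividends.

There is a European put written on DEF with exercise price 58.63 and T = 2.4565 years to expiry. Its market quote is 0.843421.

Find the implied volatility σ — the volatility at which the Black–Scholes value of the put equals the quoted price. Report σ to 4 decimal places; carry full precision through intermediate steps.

sigma = 0.2468

At σ = 0.2468 the Black–Scholes value reproduces the quote:
σ√T = 0.2468·√2.4565 = 0.386815
d₁ = (ln(S/K) + (r+σ²/2)T) / (σ√T) = (ln(83.68/58.63) + (0.0794+0.2468²/2)·2.4565) / 0.386815 = (0.355753 + 0.269859) / 0.386815 = 1.617342
d₂ = d₁ − σ√T = 1.617342 − 0.386815 = 1.230527
e^{−rT} = 0.822797
N(−d₁) = 0.052902,  N(−d₂) = 0.109250
V = K·e^{−rT}·N(−d₂) − S·N(−d₁) = 5.270278 − 4.426857 = 0.843421 (the quoted price), and the Black–Scholes price is strictly increasing in σ, so σ is unique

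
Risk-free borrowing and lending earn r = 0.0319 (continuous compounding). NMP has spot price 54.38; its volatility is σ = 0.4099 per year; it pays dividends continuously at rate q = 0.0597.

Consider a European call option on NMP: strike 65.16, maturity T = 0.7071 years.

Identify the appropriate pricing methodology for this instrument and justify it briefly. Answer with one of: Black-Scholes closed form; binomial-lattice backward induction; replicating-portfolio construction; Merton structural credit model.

framework: Black-Scholes closed form

Key observation: a European claim on NMP (strike 65.16) — a lognormal (GBM) underlying with constant rate and volatility — has an exact closed-form value; no lattice or capital structure is involved.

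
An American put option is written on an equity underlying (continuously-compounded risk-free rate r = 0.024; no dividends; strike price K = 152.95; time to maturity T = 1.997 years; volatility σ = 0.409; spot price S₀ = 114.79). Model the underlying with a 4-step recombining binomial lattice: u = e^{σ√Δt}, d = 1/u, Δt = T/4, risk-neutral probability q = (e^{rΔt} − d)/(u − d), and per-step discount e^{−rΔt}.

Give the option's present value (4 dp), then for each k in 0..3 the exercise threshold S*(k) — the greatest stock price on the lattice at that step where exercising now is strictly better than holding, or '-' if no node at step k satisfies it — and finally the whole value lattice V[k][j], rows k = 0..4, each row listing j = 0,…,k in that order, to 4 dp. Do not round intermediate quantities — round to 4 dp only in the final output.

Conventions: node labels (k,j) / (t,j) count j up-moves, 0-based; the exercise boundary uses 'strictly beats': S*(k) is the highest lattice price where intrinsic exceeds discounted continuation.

Δt=0.49925, u=1.33508, d=0.74902, q=0.44882, disc=e^(-rΔt)=0.98809
k=4 terminal: V=max(K-S,0) → 116.8192 88.5493 38.1600 0.0000 0.0000
k=3: j=0 S=48.2374 intr=104.7126 cont=102.8909 V=104.7126[EX]; j=1 S=85.9800 intr=66.9700 cont=65.1483 V=66.9700[EX]; j=2 S=153.2536 intr=0.0000 cont=20.7825 V=20.7825[hold]; j=3 S=273.1643 intr=0.0000 cont=0.0000 V=0.0000[hold]  S*(3)=85.9800
k=2: j=0 S=64.4007 intr=88.5493 cont=86.7276 V=88.5493[EX]; j=1 S=114.7900 intr=38.1600 cont=45.6894 V=45.6894[hold]; j=2 S=204.6055 intr=0.0000 cont=11.3185 V=11.3185[hold]  S*(2)=64.4007
k=1: j=0 S=85.9800 intr=66.9700 cont=68.4874 V=68.4874[hold]; j=1 S=153.2536 intr=0.0000 cont=29.9026 V=29.9026[hold]  S*(1)=-
k=0: j=0 S=114.7900 intr=38.1600 cont=50.5604 V=50.5604[hold]  S*(0)=-

price = 50.5604
boundary = - - 64.4007 85.9800
tree:
50.5604
68.4874 29.9026
88.5493 45.6894 11.3185
104.7126 66.9700 20.7825 0.0000
116.8192 88.5493 38.1600 0.0000 0.0000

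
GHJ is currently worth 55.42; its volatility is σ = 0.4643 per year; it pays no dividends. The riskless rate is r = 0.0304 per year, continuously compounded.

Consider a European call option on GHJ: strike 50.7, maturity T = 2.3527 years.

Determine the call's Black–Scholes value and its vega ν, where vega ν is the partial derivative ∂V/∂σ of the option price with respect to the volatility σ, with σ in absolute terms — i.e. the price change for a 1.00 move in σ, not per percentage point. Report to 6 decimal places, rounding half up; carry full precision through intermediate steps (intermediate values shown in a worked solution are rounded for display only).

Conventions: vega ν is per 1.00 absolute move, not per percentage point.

price = 18.730643
ν = 28.637316

σ√T = 0.4643·√2.3527 = 0.712167
d₁ = (ln(S/K) + (r+σ²/2)T) / (σ√T) = (ln(55.42/50.7) + (0.0304+0.4643²/2)·2.3527) / 0.712167 = (0.089015 + 0.325113) / 0.712167 = 0.581504
d₂ = d₁ − σ√T = 0.581504 − 0.712167 = -0.130664
e^{−rT} = 0.930976
N(d₁) = 0.719549,  N(d₂) = 0.448021
Call price V = S·N(d₁) − K·e^{−rT}·N(d₂) = 39.877430 − 21.146787 = 18.730643
φ(d₁) = (1/√(2π))·e^{−d₁²/2} = 0.336886
ν = S·φ(d₁)·√T = 28.637316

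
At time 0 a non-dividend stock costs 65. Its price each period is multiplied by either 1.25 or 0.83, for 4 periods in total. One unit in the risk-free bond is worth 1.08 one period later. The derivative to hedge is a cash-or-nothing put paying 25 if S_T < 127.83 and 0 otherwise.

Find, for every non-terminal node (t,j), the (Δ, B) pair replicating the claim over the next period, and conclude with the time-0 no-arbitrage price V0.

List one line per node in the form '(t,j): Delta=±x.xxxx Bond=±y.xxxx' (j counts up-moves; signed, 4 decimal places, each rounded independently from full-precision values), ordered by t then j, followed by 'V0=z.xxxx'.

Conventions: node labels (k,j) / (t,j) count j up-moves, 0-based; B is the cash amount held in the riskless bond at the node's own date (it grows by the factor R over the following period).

(0,0): Delta=-0.1533 Bond=26.0343
(1,0): Delta=0.0000 Bond=19.8458
(1,1): Delta=-0.2225 Bond=33.7415
(2,0): Delta=0.0000 Bond=21.4335
(2,1): Delta=0.0000 Bond=21.4335
(2,2): Delta=-0.3230 Bond=46.6457
(3,0): Delta=0.0000 Bond=23.1481
(3,1): Delta=0.0000 Bond=23.1481
(3,2): Delta=0.0000 Bond=23.1481
(3,3): Delta=-0.4689 Bond=68.8933
V0=16.0690

Under the risk-neutral measure, an up-move has probability p* = (R−d)/(u−d) = 0.5952 and values discount at R = 1.08.
Expiry values: V(4,0)=25.0000, V(4,1)=25.0000, V(4,2)=25.0000, V(4,3)=25.0000, V(4,4)=0.0000
Node (3,0) S=37.1662: V=(p*·25.0000+(1−p*)·25.0000)/1.08=23.1481; Δ=(25.0000−25.0000)/(46.4577−30.8479)=0.0000; B=V−Δ·S=23.1481
Node (3,1) S=55.9731: V=(p*·25.0000+(1−p*)·25.0000)/1.08=23.1481; Δ=(25.0000−25.0000)/(69.9664−46.4577)=0.0000; B=V−Δ·S=23.1481
Node (3,2) S=84.2969: V=(p*·25.0000+(1−p*)·25.0000)/1.08=23.1481; Δ=(25.0000−25.0000)/(105.3711−69.9664)=0.0000; B=V−Δ·S=23.1481
Node (3,3) S=126.9531: V=(p*·0.0000+(1−p*)·25.0000)/1.08=9.3695; Δ=(0.0000−25.0000)/(158.6914−105.3711)=-0.4689; B=V−Δ·S=68.8933
Node (2,0) S=44.7785: V=(p*·23.1481+(1−p*)·23.1481)/1.08=21.4335; Δ=(23.1481−23.1481)/(55.9731−37.1662)=0.0000; B=V−Δ·S=21.4335
Node (2,1) S=67.4375: V=(p*·23.1481+(1−p*)·23.1481)/1.08=21.4335; Δ=(23.1481−23.1481)/(84.2969−55.9731)=0.0000; B=V−Δ·S=21.4335
Node (2,2) S=101.5625: V=(p*·9.3695+(1−p*)·23.1481)/1.08=13.8394; Δ=(9.3695−23.1481)/(126.9531−84.2969)=-0.3230; B=V−Δ·S=46.6457
Node (1,0) S=53.9500: V=(p*·21.4335+(1−p*)·21.4335)/1.08=19.8458; Δ=(21.4335−21.4335)/(67.4375−44.7785)=0.0000; B=V−Δ·S=19.8458
Node (1,1) S=81.2500: V=(p*·13.8394+(1−p*)·21.4335)/1.08=15.6604; Δ=(13.8394−21.4335)/(101.5625−67.4375)=-0.2225; B=V−Δ·S=33.7415
Node (0,0) S=65.0000: V=(p*·15.6604+(1−p*)·19.8458)/1.08=16.0690; Δ=(15.6604−19.8458)/(81.2500−53.9500)=-0.1533; B=V−Δ·S=26.0343
Verification: the root portfolio costs Δ(0,0)·S0 + B(0,0) = 16.0690, matching V0.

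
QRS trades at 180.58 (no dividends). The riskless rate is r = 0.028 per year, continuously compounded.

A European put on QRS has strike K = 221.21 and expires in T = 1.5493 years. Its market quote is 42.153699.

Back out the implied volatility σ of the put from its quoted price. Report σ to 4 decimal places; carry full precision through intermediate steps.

At σ = 0.2403 the Black–Scholes value reproduces the quote:
σ√T = 0.2403·√1.5493 = 0.299104
d₁ = (ln(S/K) + (r+σ²/2)T) / (σ√T) = (ln(180.58/221.21) + (0.028+0.2403²/2)·1.5493) / 0.299104 = (-0.202939 + 0.088112) / 0.299104 = -0.383903
d₂ = d₁ − σ√T = -0.383903 − 0.299104 = -0.683006
e^{−rT} = 0.957547
N(−d₁) = 0.649475,  N(−d₂) = 0.752699
V = K·e^{−rT}·N(−d₂) − S·N(−d₁) = 159.435860 − 117.282161 = 42.153699 (the quoted price), and the Black–Scholes price is strictly increasing in σ, so σ is unique

sigma = 0.2403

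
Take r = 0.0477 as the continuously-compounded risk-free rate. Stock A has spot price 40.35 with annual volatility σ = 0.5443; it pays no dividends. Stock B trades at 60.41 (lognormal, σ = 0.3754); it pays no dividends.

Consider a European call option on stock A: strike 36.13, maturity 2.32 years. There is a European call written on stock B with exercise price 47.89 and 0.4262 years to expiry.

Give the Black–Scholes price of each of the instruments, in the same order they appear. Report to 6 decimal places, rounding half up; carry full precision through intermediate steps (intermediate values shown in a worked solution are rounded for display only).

[stock A call K=36.13]
σ√T = 0.5443·√2.32 = 0.829053
d₁ = (ln(S/K) + (r+σ²/2)T) / (σ√T) = (ln(40.35/36.13) + (0.0477+0.5443²/2)·2.32) / 0.829053 = (0.110468 + 0.454328) / 0.829053 = 0.681255
d₂ = d₁ − σ√T = 0.681255 − 0.829053 = -0.147798
e^{−rT} = 0.895239
N(d₁) = 0.752145,  N(d₂) = 0.441251
price = S·N(d₁) − K·e^{−rT}·N(d₂) = 30.349045 − 14.272264 = 16.076780
[stock B call K=47.89]
σ√T = 0.3754·√0.4262 = 0.245076
d₁ = (ln(S/K) + (r+σ²/2)T) / (σ√T) = (ln(60.41/47.89) + (0.0477+0.3754²/2)·0.4262) / 0.245076 = (0.232248 + 0.050361) / 0.245076 = 1.153147
d₂ = d₁ − σ√T = 1.153147 − 0.245076 = 0.908071
e^{−rT} = 0.979876
N(d₁) = 0.875575,  N(d₂) = 0.818080
price = S·N(d₁) − K·e^{−rT}·N(d₂) = 52.893486 − 38.389401 = 14.504085

price(stock A call K=36.13) = 16.076780
price(stock B call K=47.89) = 14.504085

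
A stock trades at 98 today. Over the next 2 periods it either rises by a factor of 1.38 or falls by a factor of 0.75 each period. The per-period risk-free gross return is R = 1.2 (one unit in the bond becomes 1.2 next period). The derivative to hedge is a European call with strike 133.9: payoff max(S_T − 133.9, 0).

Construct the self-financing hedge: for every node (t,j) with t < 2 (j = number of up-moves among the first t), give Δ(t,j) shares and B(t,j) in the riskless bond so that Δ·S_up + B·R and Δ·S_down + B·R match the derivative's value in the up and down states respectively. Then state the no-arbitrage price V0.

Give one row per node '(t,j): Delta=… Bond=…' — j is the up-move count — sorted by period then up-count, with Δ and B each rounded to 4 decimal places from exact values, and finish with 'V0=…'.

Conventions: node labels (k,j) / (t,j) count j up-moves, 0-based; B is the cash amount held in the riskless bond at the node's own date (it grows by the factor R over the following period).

No-arbitrage ⇒ martingale measure with p* = (R−d)/(u−d) = 0.7143.
Terminal payoffs: V(2,0)=0.0000, V(2,1)=0.0000, V(2,2)=52.7312
(1,0): S=73.5000. Δ = (V_up−V_dn)/(S_up−S_dn) = (0.0000−0.0000)/(101.4300−55.1250) = 0.0000. V = [p*·0.0000 + (1−p*)·0.0000]/1.2 = 0.0000. B = V − Δ·S = 0.0000.
(1,1): S=135.2400. Δ = (V_up−V_dn)/(S_up−S_dn) = (52.7312−0.0000)/(186.6312−101.4300) = 0.6189. V = [p*·52.7312 + (1−p*)·0.0000]/1.2 = 31.3876. B = V − Δ·S = -52.3127.
(0,0): S=98.0000. Δ = (V_up−V_dn)/(S_up−S_dn) = (31.3876−0.0000)/(135.2400−73.5000) = 0.5084. V = [p*·31.3876 + (1−p*)·0.0000]/1.2 = 18.6831. B = V − Δ·S = -31.1385.
Sanity check at the root: Δ(0,0)·S0 + B(0,0) reproduces V0 = 18.6831.

(0,0): Delta=0.5084 Bond=-31.1385
(1,0): Delta=0.0000 Bond=0.0000
(1,1): Delta=0.6189 Bond=-52.3127
V0=18.6831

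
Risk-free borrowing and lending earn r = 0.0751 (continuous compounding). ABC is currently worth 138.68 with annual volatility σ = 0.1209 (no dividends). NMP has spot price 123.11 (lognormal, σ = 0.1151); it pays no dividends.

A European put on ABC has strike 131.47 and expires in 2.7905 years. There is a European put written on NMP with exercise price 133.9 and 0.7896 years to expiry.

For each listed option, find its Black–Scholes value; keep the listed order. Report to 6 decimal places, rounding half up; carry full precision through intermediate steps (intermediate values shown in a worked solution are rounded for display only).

[ABC put K=131.47]
σ√T = 0.1209·√2.7905 = 0.201961
d₁ = (ln(S/K) + (r+σ²/2)T) / (σ√T) = (ln(138.68/131.47) + (0.0751+0.1209²/2)·2.7905) / 0.201961 = (0.053390 + 0.229961) / 0.201961 = 1.403000
d₂ = d₁ − σ√T = 1.403000 − 0.201961 = 1.201039
e^{−rT} = 0.810936
N(−d₁) = 0.080308,  N(−d₂) = 0.114868
price = K·e^{−rT}·N(−d₂) − S·N(−d₁) = 12.246513 − 11.137179 = 1.109334
[NMP put K=133.9]
σ√T = 0.1151·√0.7896 = 0.102277
d₁ = (ln(S/K) + (r+σ²/2)T) / (σ√T) = (ln(123.11/133.9) + (0.0751+0.1151²/2)·0.7896) / 0.102277 = (-0.084015 + 0.064529) / 0.102277 = -0.190519
d₂ = d₁ − σ√T = -0.190519 − 0.102277 = -0.292796
e^{−rT} = 0.942425
N(−d₁) = 0.575549,  N(−d₂) = 0.615161
price = K·e^{−rT}·N(−d₂) − S·N(−d₁) = 77.627587 − 70.855791 = 6.771796

price(ABC put K=131.47) = 1.109334
price(NMP put K=133.9) = 6.771796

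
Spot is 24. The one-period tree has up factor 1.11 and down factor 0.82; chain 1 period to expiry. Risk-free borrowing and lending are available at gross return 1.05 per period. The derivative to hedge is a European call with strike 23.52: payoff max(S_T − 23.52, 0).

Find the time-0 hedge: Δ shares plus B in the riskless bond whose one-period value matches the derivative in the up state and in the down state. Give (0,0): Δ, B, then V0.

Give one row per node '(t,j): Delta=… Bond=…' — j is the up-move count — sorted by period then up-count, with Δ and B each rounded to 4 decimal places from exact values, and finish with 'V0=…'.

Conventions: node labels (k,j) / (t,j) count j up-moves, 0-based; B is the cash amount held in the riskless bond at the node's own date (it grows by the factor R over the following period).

Risk-neutral probability p* = (R−d)/(u−d) = (1.05−0.82)/(1.11−0.82) = 0.7931.
Payoffs at expiry: V(1,0)=0.0000, V(1,1)=3.1200
  t=0,j=0: stock 24.0000 → up 26.6400 (V=3.1200), down 19.6800 (V=0.0000). Price 2.3567; hedge Δ=0.4483, bond B=-8.4020.
Check: Δ(0,0)·S0 + B(0,0) = 2.3567 = V0.

(0,0): Delta=0.4483 Bond=-8.4020
V0=2.3567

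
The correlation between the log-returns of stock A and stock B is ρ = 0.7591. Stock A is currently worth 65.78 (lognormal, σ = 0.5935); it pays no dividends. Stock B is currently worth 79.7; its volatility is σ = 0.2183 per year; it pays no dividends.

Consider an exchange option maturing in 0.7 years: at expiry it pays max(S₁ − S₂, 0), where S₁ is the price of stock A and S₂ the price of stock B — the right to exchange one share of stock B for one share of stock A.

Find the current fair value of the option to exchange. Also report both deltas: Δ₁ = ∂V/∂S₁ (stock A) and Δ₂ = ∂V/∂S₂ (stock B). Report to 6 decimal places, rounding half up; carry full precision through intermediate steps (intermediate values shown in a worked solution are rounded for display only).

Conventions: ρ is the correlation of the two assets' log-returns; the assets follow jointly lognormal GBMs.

σ_eff = √(σ₁² + σ₂² − 2ρσ₁σ₂) = √(0.5935² + 0.2183² − 2·0.7591·0.5935·0.2183) = 0.450774
d₁ = (ln(S₁/S₂) + (q₂ − q₁ + σ_eff²/2)T) / (σ_eff√T) = (ln(65.78/79.7) + (0.0 − 0.0 + 0.101599)·0.7) / 0.377145 = -0.320393
d₂ = d₁ − σ_eff√T = -0.320393 − 0.377145 = -0.697538
N(d₁) = 0.374335,  N(d₂) = 0.242733
V = S₁·e^{−q₁T}·N(d₁) − S₂·e^{−q₂T}·N(d₂) = 24.623770 − 19.345828 = 5.277942
Key observation: pricing in stock B-units makes this a unit-strike call on the ratio S₁/S₂ — the risk-free rate cancels and cannot affect the value.
Δ₁ = e^{−q₁T}·N(d₁) = 0.374335;  Δ₂ = −e^{−q₂T}·N(d₂) = -0.242733

exchange price = 5.277942
Δ1 = 0.374335
Δ2 = -0.242733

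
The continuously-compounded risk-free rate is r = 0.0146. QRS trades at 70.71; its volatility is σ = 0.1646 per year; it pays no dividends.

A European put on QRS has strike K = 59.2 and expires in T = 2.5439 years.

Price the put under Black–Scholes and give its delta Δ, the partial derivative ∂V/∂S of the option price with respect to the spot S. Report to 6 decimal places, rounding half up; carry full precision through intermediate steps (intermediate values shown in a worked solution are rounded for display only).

price = 1.930776
Δ = -0.171188

σ√T = 0.1646·√2.5439 = 0.262531
d₁ = (ln(S/K) + (r+σ²/2)T) / (σ√T) = (ln(70.71/59.2) + (0.0146+0.1646²/2)·2.5439) / 0.262531 = (0.177665 + 0.071602) / 0.262531 = 0.949480
d₂ = d₁ − σ√T = 0.949480 − 0.262531 = 0.686950
e^{−rT} = 0.963540
N(−d₁) = 0.171188,  N(−d₂) = 0.246057
Put price V = K·e^{−rT}·N(−d₂) − S·N(−d₁) = 14.035496 − 12.104720 = 1.930776
Δ = −N(−d₁) = -0.171188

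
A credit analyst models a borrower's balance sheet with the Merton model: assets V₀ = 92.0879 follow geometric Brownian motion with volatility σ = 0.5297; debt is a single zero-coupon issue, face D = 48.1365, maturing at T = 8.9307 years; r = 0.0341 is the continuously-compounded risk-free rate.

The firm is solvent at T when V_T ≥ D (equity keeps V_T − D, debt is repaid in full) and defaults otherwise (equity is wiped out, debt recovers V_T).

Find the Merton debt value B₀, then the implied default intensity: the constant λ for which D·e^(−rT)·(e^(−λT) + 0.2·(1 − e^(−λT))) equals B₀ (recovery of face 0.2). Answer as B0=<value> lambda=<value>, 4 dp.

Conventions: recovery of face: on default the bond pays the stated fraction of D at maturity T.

B0=22.6089 lambda=0.0677

Work the structural quantities from V₀ = 92.0879 against face 48.1365:
d₁ = [ln(V₀/D) + (r + σ²/2)T] / (σ√T)
   = [ln(92.0879/48.1365) + (0.0341 + 0.5·0.5297²)·8.9307] / (0.5297·√8.9307)
   = [0.648703 + 1.557434] / 1.582970 = 1.393669
d₂ = d₁ − σ√T = 1.393669 − 1.582970 = -0.189301
N(d₁) = 0.918291,  N(d₂) = 0.424929,  e^(−rT) = 0.737465
E₀ = V₀·N(d₁) − D·e^(−rT)·N(d₂)
   = 92.0879·0.918291 − 48.1365·0.737465·0.424929 = 69.478986
B₀ = V₀ − E₀ = 92.0879 − 69.478986 = 22.608914
e^(−λT) = (B₀·e^(rT)/D − 0.2)/(1 − 0.2) = (22.6089·1.355997/48.1365 − 0.2)/0.8 = 0.54611099
λ = −ln(0.54611099)/8.9307 = 0.067736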